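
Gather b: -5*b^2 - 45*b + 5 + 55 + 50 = -5*b^2 - 45*b + 110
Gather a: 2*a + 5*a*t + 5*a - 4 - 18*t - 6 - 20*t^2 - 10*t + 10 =a*(5*t + 7) - 20*t^2 - 28*t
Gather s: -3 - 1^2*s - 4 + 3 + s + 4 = 0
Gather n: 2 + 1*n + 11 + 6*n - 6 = 7*n + 7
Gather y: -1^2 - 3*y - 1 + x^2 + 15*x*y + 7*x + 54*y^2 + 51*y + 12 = x^2 + 7*x + 54*y^2 + y*(15*x + 48) + 10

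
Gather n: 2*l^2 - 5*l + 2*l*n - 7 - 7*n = 2*l^2 - 5*l + n*(2*l - 7) - 7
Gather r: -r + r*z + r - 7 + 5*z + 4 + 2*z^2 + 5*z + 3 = r*z + 2*z^2 + 10*z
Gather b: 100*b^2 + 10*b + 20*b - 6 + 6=100*b^2 + 30*b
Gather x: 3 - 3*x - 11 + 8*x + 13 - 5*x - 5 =0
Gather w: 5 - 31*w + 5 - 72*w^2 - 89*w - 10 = -72*w^2 - 120*w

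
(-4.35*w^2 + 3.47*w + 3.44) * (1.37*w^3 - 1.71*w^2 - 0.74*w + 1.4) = -5.9595*w^5 + 12.1924*w^4 + 1.9981*w^3 - 14.5402*w^2 + 2.3124*w + 4.816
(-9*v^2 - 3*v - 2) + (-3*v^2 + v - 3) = -12*v^2 - 2*v - 5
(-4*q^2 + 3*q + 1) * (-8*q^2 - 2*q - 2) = 32*q^4 - 16*q^3 - 6*q^2 - 8*q - 2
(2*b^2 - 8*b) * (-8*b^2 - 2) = -16*b^4 + 64*b^3 - 4*b^2 + 16*b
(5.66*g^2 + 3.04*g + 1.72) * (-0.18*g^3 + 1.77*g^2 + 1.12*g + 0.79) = -1.0188*g^5 + 9.471*g^4 + 11.4104*g^3 + 10.9206*g^2 + 4.328*g + 1.3588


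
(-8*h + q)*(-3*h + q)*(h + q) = 24*h^3 + 13*h^2*q - 10*h*q^2 + q^3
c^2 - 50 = (c - 5*sqrt(2))*(c + 5*sqrt(2))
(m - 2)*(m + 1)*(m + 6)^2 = m^4 + 11*m^3 + 22*m^2 - 60*m - 72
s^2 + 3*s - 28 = (s - 4)*(s + 7)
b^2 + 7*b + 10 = (b + 2)*(b + 5)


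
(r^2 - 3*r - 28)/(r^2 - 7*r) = (r + 4)/r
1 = 1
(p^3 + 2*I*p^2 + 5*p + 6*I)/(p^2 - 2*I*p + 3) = (p^2 + I*p + 6)/(p - 3*I)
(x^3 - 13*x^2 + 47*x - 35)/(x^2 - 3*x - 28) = (x^2 - 6*x + 5)/(x + 4)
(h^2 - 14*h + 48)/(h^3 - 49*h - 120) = (h - 6)/(h^2 + 8*h + 15)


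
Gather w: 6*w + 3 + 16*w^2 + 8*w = 16*w^2 + 14*w + 3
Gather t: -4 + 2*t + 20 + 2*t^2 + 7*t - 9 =2*t^2 + 9*t + 7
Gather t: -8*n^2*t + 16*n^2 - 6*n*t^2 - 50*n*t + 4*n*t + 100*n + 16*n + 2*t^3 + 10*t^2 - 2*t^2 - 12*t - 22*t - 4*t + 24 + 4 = 16*n^2 + 116*n + 2*t^3 + t^2*(8 - 6*n) + t*(-8*n^2 - 46*n - 38) + 28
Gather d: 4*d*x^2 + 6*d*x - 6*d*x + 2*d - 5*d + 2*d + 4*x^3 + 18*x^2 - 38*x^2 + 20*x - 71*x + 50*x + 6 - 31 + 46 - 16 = d*(4*x^2 - 1) + 4*x^3 - 20*x^2 - x + 5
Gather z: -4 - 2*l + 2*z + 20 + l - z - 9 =-l + z + 7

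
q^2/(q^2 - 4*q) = q/(q - 4)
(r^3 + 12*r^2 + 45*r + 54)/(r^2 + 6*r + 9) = r + 6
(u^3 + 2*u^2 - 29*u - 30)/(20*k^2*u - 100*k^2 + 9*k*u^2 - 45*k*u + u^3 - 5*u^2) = (u^2 + 7*u + 6)/(20*k^2 + 9*k*u + u^2)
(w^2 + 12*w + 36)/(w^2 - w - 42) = (w + 6)/(w - 7)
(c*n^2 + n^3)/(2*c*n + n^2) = n*(c + n)/(2*c + n)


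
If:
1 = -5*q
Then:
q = -1/5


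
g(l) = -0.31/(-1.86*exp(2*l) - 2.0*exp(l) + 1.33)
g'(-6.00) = 0.00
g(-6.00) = -0.23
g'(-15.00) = 0.00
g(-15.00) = -0.23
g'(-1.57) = -0.26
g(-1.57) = -0.37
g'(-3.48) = -0.01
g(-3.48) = -0.24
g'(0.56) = -0.07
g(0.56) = 0.04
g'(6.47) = -0.00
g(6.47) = 0.00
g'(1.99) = -0.01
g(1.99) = 0.00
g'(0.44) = -0.10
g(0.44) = 0.05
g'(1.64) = -0.01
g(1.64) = 0.01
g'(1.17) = -0.02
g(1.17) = 0.01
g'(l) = -0.31*(3.72*exp(2*l) + 2.0*exp(l))/(-1.86*exp(2*l) - 2.0*exp(l) + 1.33)^2 = (-1.1532*exp(l) - 0.62)*exp(l)/(1.86*exp(2*l) + 2.0*exp(l) - 1.33)^2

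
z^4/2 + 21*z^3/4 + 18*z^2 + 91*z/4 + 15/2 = (z/2 + 1)*(z + 1/2)*(z + 3)*(z + 5)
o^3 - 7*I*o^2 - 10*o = o*(o - 5*I)*(o - 2*I)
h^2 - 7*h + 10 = (h - 5)*(h - 2)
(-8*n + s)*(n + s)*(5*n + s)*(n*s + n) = -40*n^4*s - 40*n^4 - 43*n^3*s^2 - 43*n^3*s - 2*n^2*s^3 - 2*n^2*s^2 + n*s^4 + n*s^3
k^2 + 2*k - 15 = (k - 3)*(k + 5)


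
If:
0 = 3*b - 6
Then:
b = 2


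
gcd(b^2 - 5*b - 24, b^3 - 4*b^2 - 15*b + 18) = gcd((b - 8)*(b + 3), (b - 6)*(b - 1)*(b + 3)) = b + 3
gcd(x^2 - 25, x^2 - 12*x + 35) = x - 5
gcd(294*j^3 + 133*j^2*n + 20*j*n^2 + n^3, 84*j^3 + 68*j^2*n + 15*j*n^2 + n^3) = 42*j^2 + 13*j*n + n^2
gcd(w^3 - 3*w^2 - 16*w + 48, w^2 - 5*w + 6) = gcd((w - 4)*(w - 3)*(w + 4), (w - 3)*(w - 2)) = w - 3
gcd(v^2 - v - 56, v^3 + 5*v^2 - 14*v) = v + 7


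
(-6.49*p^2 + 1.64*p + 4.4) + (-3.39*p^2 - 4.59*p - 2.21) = -9.88*p^2 - 2.95*p + 2.19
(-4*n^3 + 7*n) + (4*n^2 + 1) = -4*n^3 + 4*n^2 + 7*n + 1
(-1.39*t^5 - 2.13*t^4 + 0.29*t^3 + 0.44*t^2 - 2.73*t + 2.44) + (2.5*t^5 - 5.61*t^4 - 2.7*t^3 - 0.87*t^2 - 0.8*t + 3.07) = 1.11*t^5 - 7.74*t^4 - 2.41*t^3 - 0.43*t^2 - 3.53*t + 5.51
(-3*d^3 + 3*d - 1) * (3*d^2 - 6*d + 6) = -9*d^5 + 18*d^4 - 9*d^3 - 21*d^2 + 24*d - 6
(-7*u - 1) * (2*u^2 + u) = -14*u^3 - 9*u^2 - u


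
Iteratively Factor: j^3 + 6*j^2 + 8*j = (j)*(j^2 + 6*j + 8) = j*(j + 4)*(j + 2)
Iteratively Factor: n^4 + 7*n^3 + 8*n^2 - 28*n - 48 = (n - 2)*(n^3 + 9*n^2 + 26*n + 24) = (n - 2)*(n + 2)*(n^2 + 7*n + 12) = (n - 2)*(n + 2)*(n + 3)*(n + 4)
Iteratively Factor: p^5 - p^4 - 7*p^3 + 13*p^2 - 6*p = (p)*(p^4 - p^3 - 7*p^2 + 13*p - 6) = p*(p - 1)*(p^3 - 7*p + 6) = p*(p - 1)*(p + 3)*(p^2 - 3*p + 2) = p*(p - 1)^2*(p + 3)*(p - 2)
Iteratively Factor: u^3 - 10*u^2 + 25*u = (u - 5)*(u^2 - 5*u) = (u - 5)^2*(u)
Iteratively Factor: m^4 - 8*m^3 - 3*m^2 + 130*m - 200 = (m - 5)*(m^3 - 3*m^2 - 18*m + 40) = (m - 5)*(m - 2)*(m^2 - m - 20) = (m - 5)^2*(m - 2)*(m + 4)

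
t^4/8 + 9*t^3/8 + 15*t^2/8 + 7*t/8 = t*(t/4 + 1/4)*(t/2 + 1/2)*(t + 7)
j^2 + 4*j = j*(j + 4)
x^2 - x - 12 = (x - 4)*(x + 3)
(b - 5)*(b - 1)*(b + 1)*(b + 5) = b^4 - 26*b^2 + 25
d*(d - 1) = d^2 - d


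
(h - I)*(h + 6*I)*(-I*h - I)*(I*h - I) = h^4 + 5*I*h^3 + 5*h^2 - 5*I*h - 6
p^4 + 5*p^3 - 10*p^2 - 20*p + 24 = (p - 2)*(p - 1)*(p + 2)*(p + 6)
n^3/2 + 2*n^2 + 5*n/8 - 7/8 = (n/2 + 1/2)*(n - 1/2)*(n + 7/2)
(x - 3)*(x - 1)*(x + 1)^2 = x^4 - 2*x^3 - 4*x^2 + 2*x + 3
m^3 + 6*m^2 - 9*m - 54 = (m - 3)*(m + 3)*(m + 6)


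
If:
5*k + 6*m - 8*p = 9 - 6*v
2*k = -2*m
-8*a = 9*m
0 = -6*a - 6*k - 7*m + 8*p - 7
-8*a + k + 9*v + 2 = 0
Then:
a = -234/17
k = -208/17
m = 208/17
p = -1077/136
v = -566/51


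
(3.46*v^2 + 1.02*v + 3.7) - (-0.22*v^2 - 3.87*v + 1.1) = 3.68*v^2 + 4.89*v + 2.6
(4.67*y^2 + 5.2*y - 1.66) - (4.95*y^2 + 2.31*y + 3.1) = -0.28*y^2 + 2.89*y - 4.76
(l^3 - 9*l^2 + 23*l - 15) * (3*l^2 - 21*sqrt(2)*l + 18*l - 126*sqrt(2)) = 3*l^5 - 21*sqrt(2)*l^4 - 9*l^4 - 93*l^3 + 63*sqrt(2)*l^3 + 369*l^2 + 651*sqrt(2)*l^2 - 2583*sqrt(2)*l - 270*l + 1890*sqrt(2)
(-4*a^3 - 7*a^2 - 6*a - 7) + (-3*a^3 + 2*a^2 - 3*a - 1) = -7*a^3 - 5*a^2 - 9*a - 8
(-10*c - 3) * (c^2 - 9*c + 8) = -10*c^3 + 87*c^2 - 53*c - 24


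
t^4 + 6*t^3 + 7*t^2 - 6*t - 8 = (t - 1)*(t + 1)*(t + 2)*(t + 4)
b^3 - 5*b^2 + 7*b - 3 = (b - 3)*(b - 1)^2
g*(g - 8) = g^2 - 8*g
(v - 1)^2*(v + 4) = v^3 + 2*v^2 - 7*v + 4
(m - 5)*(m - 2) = m^2 - 7*m + 10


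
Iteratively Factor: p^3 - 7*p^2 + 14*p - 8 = (p - 4)*(p^2 - 3*p + 2) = (p - 4)*(p - 1)*(p - 2)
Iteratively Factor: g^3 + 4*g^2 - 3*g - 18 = (g + 3)*(g^2 + g - 6) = (g + 3)^2*(g - 2)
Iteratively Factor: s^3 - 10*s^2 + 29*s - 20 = (s - 5)*(s^2 - 5*s + 4) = (s - 5)*(s - 1)*(s - 4)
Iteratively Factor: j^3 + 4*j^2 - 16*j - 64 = (j + 4)*(j^2 - 16) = (j + 4)^2*(j - 4)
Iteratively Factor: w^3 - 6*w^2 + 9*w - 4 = (w - 1)*(w^2 - 5*w + 4) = (w - 1)^2*(w - 4)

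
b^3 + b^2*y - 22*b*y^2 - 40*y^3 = (b - 5*y)*(b + 2*y)*(b + 4*y)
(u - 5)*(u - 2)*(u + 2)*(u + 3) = u^4 - 2*u^3 - 19*u^2 + 8*u + 60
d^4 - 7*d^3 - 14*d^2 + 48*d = d*(d - 8)*(d - 2)*(d + 3)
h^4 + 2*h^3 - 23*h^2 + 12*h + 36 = (h - 3)*(h - 2)*(h + 1)*(h + 6)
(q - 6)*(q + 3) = q^2 - 3*q - 18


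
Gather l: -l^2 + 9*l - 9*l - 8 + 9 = 1 - l^2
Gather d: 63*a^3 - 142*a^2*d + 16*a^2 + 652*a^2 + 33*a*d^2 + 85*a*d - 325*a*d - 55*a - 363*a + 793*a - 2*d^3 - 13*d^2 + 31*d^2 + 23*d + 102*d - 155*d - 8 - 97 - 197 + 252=63*a^3 + 668*a^2 + 375*a - 2*d^3 + d^2*(33*a + 18) + d*(-142*a^2 - 240*a - 30) - 50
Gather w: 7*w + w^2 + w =w^2 + 8*w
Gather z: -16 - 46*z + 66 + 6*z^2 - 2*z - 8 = 6*z^2 - 48*z + 42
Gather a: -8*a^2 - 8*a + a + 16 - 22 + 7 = -8*a^2 - 7*a + 1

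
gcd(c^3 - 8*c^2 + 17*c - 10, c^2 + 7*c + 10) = 1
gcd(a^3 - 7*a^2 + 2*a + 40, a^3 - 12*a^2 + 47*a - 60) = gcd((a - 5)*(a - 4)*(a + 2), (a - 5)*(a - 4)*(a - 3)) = a^2 - 9*a + 20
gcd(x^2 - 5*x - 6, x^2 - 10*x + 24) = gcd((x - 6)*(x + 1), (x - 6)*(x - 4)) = x - 6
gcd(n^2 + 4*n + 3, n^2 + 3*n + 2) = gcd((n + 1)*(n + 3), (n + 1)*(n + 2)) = n + 1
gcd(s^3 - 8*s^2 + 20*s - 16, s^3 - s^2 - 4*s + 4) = s - 2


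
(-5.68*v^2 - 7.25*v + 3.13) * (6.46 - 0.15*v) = 0.852*v^3 - 35.6053*v^2 - 47.3045*v + 20.2198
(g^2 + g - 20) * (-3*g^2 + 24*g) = -3*g^4 + 21*g^3 + 84*g^2 - 480*g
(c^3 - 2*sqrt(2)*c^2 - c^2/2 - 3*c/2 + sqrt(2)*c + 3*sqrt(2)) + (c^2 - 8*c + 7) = c^3 - 2*sqrt(2)*c^2 + c^2/2 - 19*c/2 + sqrt(2)*c + 3*sqrt(2) + 7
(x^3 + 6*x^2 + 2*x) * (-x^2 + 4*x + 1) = -x^5 - 2*x^4 + 23*x^3 + 14*x^2 + 2*x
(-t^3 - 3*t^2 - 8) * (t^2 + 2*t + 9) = -t^5 - 5*t^4 - 15*t^3 - 35*t^2 - 16*t - 72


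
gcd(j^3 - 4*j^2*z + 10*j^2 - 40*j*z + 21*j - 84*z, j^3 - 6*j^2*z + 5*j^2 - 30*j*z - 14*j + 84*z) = j + 7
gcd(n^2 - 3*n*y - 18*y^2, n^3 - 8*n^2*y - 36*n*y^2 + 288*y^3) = -n + 6*y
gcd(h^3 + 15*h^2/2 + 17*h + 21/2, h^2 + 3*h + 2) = h + 1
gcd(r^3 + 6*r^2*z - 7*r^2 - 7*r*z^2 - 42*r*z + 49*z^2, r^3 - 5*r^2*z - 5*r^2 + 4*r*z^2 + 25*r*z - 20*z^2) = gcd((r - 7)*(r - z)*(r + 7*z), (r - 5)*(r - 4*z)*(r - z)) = -r + z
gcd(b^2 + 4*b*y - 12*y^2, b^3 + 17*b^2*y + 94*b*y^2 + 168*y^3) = b + 6*y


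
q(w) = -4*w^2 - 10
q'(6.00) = -48.00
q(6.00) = -154.00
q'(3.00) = -24.00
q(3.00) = -46.00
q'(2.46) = -19.68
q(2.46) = -34.21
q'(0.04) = -0.32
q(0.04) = -10.01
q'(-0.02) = 0.16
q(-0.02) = -10.00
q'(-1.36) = 10.88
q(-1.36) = -17.40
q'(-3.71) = 29.68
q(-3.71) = -65.06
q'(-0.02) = 0.16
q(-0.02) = -10.00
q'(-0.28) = 2.24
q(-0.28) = -10.31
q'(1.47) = -11.76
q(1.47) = -18.64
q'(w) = -8*w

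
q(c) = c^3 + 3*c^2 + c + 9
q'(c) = 3*c^2 + 6*c + 1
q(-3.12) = 4.71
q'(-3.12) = 11.48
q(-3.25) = 3.11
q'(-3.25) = 13.19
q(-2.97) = 6.29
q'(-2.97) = 9.64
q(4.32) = 149.93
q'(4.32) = 82.91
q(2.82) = 58.10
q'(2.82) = 41.78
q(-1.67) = 11.04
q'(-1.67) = -0.65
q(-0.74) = 9.50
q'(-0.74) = -1.80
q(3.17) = 74.17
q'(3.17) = 50.17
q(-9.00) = -486.00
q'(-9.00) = 190.00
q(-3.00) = 6.00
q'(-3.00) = 10.00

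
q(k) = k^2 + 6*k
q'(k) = 2*k + 6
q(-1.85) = -7.68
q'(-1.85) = 2.30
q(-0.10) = -0.59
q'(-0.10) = 5.80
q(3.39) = 31.83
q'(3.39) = 12.78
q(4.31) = 44.44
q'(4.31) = 14.62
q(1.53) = 11.52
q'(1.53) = 9.06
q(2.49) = 21.14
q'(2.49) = 10.98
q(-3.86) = -8.26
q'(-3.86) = -1.72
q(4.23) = 43.27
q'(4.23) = 14.46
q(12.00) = 216.00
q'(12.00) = 30.00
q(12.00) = 216.00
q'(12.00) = 30.00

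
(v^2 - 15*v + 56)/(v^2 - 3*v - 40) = (v - 7)/(v + 5)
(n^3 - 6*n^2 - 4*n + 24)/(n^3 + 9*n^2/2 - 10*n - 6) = 2*(n^2 - 4*n - 12)/(2*n^2 + 13*n + 6)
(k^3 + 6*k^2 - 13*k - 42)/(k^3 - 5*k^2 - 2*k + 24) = (k + 7)/(k - 4)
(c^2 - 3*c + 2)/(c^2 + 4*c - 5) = (c - 2)/(c + 5)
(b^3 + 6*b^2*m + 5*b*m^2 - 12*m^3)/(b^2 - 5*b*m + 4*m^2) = (b^2 + 7*b*m + 12*m^2)/(b - 4*m)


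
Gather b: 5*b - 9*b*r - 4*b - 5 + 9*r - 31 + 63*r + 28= b*(1 - 9*r) + 72*r - 8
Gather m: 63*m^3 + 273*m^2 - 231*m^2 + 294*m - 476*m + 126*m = 63*m^3 + 42*m^2 - 56*m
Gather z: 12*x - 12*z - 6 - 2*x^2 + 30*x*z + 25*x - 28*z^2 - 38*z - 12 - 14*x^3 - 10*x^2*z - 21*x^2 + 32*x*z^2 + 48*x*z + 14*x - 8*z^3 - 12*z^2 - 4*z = -14*x^3 - 23*x^2 + 51*x - 8*z^3 + z^2*(32*x - 40) + z*(-10*x^2 + 78*x - 54) - 18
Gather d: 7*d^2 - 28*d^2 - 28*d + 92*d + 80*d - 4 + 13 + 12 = -21*d^2 + 144*d + 21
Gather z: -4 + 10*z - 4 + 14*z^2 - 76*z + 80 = 14*z^2 - 66*z + 72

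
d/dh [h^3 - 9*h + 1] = 3*h^2 - 9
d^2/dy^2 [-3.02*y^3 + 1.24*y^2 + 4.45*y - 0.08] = 2.48 - 18.12*y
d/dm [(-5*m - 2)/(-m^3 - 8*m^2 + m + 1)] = (5*m^3 + 40*m^2 - 5*m - (5*m + 2)*(3*m^2 + 16*m - 1) - 5)/(m^3 + 8*m^2 - m - 1)^2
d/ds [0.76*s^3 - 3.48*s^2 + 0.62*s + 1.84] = 2.28*s^2 - 6.96*s + 0.62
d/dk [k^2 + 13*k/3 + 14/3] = 2*k + 13/3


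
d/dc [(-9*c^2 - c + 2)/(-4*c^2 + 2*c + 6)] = (-11*c^2 - 46*c - 5)/(2*(4*c^4 - 4*c^3 - 11*c^2 + 6*c + 9))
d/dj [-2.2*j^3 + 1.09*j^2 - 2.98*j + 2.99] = -6.6*j^2 + 2.18*j - 2.98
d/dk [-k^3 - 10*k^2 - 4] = k*(-3*k - 20)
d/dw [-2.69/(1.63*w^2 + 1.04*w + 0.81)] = (8.7694*w + 2.7976)/(1.63*w^2 + 1.04*w + 0.81)^2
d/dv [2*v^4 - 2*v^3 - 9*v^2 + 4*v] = 8*v^3 - 6*v^2 - 18*v + 4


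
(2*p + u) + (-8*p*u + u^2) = -8*p*u + 2*p + u^2 + u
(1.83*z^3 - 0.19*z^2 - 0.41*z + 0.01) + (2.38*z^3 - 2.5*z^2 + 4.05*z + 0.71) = 4.21*z^3 - 2.69*z^2 + 3.64*z + 0.72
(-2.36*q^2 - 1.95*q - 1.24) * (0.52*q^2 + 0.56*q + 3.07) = -1.2272*q^4 - 2.3356*q^3 - 8.982*q^2 - 6.6809*q - 3.8068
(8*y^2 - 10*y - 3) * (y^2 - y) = 8*y^4 - 18*y^3 + 7*y^2 + 3*y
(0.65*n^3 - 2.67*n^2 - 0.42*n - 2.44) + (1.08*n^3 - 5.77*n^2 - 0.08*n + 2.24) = 1.73*n^3 - 8.44*n^2 - 0.5*n - 0.2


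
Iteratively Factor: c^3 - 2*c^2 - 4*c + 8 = (c - 2)*(c^2 - 4) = (c - 2)^2*(c + 2)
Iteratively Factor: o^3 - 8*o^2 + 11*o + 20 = (o - 4)*(o^2 - 4*o - 5) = (o - 4)*(o + 1)*(o - 5)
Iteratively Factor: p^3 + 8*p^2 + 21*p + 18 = (p + 3)*(p^2 + 5*p + 6) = (p + 2)*(p + 3)*(p + 3)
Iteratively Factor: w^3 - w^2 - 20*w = (w + 4)*(w^2 - 5*w) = w*(w + 4)*(w - 5)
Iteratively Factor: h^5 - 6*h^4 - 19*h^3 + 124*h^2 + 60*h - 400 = (h - 5)*(h^4 - h^3 - 24*h^2 + 4*h + 80) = (h - 5)*(h - 2)*(h^3 + h^2 - 22*h - 40) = (h - 5)*(h - 2)*(h + 4)*(h^2 - 3*h - 10) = (h - 5)^2*(h - 2)*(h + 4)*(h + 2)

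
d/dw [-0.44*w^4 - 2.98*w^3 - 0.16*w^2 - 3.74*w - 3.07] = -1.76*w^3 - 8.94*w^2 - 0.32*w - 3.74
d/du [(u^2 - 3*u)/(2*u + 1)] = (2*u^2 + 2*u - 3)/(4*u^2 + 4*u + 1)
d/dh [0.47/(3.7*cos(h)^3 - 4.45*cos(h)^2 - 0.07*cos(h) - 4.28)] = (5.217*cos(h)^2 - 4.183*cos(h) - 0.0329)*sin(h)/(-3.7*cos(h)^3 + 4.45*cos(h)^2 + 0.07*cos(h) + 4.28)^2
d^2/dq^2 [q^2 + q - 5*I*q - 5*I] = 2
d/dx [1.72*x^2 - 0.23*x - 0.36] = 3.44*x - 0.23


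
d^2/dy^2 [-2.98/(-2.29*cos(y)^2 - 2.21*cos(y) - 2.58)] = (-62.509672*(1 - cos(y)^2)^2 - 45.244446*cos(y)^3 + 24.61629*cos(y)^2 + 107.480256*cos(y) + 56.406036)/(2.29*cos(y)^2 + 2.21*cos(y) + 2.58)^3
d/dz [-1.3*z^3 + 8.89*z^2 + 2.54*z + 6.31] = -3.9*z^2 + 17.78*z + 2.54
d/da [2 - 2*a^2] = -4*a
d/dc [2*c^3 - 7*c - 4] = 6*c^2 - 7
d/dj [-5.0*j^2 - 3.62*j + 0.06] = -10.0*j - 3.62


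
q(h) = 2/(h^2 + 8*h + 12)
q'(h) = 2*(-2*h - 8)/(h^2 + 8*h + 12)^2 = 4*(-h - 4)/(h^2 + 8*h + 12)^2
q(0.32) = 0.14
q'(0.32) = -0.08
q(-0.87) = 0.35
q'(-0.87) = -0.37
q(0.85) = 0.10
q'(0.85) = -0.05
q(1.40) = 0.08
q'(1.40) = -0.03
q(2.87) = 0.05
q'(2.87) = -0.01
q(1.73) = 0.07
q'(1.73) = -0.03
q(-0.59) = 0.26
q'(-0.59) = -0.23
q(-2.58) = -1.01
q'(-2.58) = -1.44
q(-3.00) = -0.67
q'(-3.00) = -0.44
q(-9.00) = 0.10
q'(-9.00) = 0.05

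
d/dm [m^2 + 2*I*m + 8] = 2*m + 2*I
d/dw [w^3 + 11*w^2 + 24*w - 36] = 3*w^2 + 22*w + 24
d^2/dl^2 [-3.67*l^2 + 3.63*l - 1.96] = -7.34000000000000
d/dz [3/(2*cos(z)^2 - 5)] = 6*sin(2*z)/(4 - cos(2*z))^2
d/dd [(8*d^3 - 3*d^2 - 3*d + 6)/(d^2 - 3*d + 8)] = 2*(4*d^4 - 24*d^3 + 102*d^2 - 30*d - 3)/(d^4 - 6*d^3 + 25*d^2 - 48*d + 64)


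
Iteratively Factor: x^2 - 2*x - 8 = (x - 4)*(x + 2)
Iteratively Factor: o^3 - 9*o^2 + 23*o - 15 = (o - 3)*(o^2 - 6*o + 5) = (o - 5)*(o - 3)*(o - 1)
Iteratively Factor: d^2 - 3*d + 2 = (d - 2)*(d - 1)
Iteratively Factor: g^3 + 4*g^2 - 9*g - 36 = (g + 3)*(g^2 + g - 12) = (g + 3)*(g + 4)*(g - 3)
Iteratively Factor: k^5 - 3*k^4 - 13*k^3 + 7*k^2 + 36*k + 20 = (k - 2)*(k^4 - k^3 - 15*k^2 - 23*k - 10) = (k - 2)*(k + 2)*(k^3 - 3*k^2 - 9*k - 5) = (k - 2)*(k + 1)*(k + 2)*(k^2 - 4*k - 5) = (k - 2)*(k + 1)^2*(k + 2)*(k - 5)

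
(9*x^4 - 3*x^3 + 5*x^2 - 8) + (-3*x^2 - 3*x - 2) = 9*x^4 - 3*x^3 + 2*x^2 - 3*x - 10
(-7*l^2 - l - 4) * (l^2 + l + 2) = -7*l^4 - 8*l^3 - 19*l^2 - 6*l - 8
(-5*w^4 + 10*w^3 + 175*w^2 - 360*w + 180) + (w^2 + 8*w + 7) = -5*w^4 + 10*w^3 + 176*w^2 - 352*w + 187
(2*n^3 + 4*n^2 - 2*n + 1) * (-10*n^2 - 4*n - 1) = -20*n^5 - 48*n^4 + 2*n^3 - 6*n^2 - 2*n - 1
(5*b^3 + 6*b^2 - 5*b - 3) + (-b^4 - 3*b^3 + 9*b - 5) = -b^4 + 2*b^3 + 6*b^2 + 4*b - 8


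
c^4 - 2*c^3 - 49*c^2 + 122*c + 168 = (c - 6)*(c - 4)*(c + 1)*(c + 7)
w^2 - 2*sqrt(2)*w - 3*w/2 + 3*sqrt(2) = (w - 3/2)*(w - 2*sqrt(2))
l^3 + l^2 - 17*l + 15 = (l - 3)*(l - 1)*(l + 5)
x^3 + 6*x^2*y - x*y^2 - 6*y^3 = (x - y)*(x + y)*(x + 6*y)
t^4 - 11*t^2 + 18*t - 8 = (t - 2)*(t - 1)^2*(t + 4)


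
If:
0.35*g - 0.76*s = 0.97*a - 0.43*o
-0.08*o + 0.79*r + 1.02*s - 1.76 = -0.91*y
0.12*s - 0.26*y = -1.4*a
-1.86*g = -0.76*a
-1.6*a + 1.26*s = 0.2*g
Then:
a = 0.166649163111257*y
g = 0.0680932064325566*y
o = 0.713630588480727*y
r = 2.22784810126582 - 1.36681583784504*y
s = 0.222426430368669*y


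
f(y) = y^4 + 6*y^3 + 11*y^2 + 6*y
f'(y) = 4*y^3 + 18*y^2 + 22*y + 6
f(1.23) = 37.48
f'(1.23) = 67.74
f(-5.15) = 144.75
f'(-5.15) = -176.26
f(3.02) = 366.89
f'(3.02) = 346.78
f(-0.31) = -0.97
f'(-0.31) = 0.79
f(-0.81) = -0.40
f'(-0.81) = -2.14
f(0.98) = 23.01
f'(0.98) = 48.61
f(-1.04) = 0.08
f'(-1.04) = -1.91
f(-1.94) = 0.12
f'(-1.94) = 1.86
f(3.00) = 360.00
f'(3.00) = 342.00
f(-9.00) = 3024.00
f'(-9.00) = -1650.00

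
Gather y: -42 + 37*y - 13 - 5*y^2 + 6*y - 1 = -5*y^2 + 43*y - 56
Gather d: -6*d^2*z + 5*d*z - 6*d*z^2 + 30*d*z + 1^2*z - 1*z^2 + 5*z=-6*d^2*z + d*(-6*z^2 + 35*z) - z^2 + 6*z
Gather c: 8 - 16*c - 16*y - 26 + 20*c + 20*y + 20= 4*c + 4*y + 2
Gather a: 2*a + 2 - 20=2*a - 18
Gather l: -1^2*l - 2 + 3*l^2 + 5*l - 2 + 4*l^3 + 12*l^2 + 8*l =4*l^3 + 15*l^2 + 12*l - 4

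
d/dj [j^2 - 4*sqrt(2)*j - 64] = 2*j - 4*sqrt(2)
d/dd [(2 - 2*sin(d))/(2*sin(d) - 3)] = 2*cos(d)/(2*sin(d) - 3)^2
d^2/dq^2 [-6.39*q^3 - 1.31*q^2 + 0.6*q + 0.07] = -38.34*q - 2.62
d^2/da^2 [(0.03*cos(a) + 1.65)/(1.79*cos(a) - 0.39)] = (5.307708*sin(a)^2 - 1.156428*cos(a) + 5.307708)/(5.735339*cos(a)^3 - 3.748797*cos(a)^2 + 0.816777*cos(a) - 0.059319)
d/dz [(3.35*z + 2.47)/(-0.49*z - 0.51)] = (-0.244118*z - 0.254082)/(0.49*z + 0.51)^3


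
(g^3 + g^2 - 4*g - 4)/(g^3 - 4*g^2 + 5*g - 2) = (g^2 + 3*g + 2)/(g^2 - 2*g + 1)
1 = 1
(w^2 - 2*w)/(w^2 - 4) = w/(w + 2)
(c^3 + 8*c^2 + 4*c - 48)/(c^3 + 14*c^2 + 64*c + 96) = (c - 2)/(c + 4)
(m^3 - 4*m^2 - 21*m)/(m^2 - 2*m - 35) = m*(m + 3)/(m + 5)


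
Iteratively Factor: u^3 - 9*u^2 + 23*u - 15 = (u - 5)*(u^2 - 4*u + 3) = (u - 5)*(u - 3)*(u - 1)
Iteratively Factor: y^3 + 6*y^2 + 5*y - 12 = (y + 3)*(y^2 + 3*y - 4) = (y + 3)*(y + 4)*(y - 1)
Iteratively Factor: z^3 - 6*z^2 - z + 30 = (z - 5)*(z^2 - z - 6) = (z - 5)*(z + 2)*(z - 3)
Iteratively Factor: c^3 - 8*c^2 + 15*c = (c - 3)*(c^2 - 5*c) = c*(c - 3)*(c - 5)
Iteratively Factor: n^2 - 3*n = (n)*(n - 3)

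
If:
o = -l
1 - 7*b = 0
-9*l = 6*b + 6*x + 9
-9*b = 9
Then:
No Solution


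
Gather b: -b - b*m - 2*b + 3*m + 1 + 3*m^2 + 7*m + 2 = b*(-m - 3) + 3*m^2 + 10*m + 3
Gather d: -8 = -8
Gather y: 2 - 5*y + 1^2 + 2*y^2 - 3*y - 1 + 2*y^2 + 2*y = 4*y^2 - 6*y + 2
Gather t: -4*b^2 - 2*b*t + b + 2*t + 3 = -4*b^2 + b + t*(2 - 2*b) + 3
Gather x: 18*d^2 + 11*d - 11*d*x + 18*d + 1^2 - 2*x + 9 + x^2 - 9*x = 18*d^2 + 29*d + x^2 + x*(-11*d - 11) + 10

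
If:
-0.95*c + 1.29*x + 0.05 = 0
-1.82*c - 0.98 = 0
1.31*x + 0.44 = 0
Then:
No Solution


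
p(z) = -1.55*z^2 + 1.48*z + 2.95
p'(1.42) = -2.92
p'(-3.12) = 11.15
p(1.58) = 1.42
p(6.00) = -43.97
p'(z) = 1.48 - 3.1*z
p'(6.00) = -17.12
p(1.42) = 1.93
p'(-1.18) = 5.14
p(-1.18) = -0.95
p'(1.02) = -1.68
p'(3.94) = -10.73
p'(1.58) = -3.42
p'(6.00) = -17.12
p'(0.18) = 0.92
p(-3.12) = -16.76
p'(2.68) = -6.83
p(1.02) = 2.85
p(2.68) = -4.22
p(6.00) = -43.97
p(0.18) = 3.17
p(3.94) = -15.28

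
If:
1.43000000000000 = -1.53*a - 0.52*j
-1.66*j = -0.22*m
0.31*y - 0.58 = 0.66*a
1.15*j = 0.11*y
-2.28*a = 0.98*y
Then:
No Solution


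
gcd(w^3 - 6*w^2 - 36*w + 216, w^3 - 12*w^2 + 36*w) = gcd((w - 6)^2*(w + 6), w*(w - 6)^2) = w^2 - 12*w + 36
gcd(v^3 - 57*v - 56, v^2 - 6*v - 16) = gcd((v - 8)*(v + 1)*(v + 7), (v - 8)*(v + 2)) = v - 8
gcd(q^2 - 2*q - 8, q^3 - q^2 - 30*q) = 1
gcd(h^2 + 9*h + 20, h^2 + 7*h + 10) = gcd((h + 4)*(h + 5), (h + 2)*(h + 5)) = h + 5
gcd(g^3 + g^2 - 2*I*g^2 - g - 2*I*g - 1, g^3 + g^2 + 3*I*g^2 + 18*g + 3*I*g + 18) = g + 1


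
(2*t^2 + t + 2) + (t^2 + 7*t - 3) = 3*t^2 + 8*t - 1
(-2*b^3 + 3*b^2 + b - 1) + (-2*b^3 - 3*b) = -4*b^3 + 3*b^2 - 2*b - 1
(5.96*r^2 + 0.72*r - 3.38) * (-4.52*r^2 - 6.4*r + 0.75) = -26.9392*r^4 - 41.3984*r^3 + 15.1396*r^2 + 22.172*r - 2.535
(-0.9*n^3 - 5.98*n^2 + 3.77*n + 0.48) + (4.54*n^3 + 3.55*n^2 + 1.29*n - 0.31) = 3.64*n^3 - 2.43*n^2 + 5.06*n + 0.17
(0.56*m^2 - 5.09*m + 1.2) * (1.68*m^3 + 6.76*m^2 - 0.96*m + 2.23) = 0.9408*m^5 - 4.7656*m^4 - 32.93*m^3 + 14.2472*m^2 - 12.5027*m + 2.676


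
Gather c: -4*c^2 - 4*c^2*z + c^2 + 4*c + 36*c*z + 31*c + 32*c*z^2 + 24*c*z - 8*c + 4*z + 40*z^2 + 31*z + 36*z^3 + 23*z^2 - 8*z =c^2*(-4*z - 3) + c*(32*z^2 + 60*z + 27) + 36*z^3 + 63*z^2 + 27*z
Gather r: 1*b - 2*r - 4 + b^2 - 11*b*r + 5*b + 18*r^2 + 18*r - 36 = b^2 + 6*b + 18*r^2 + r*(16 - 11*b) - 40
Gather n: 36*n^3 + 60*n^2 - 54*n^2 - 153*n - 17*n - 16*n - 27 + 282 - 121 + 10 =36*n^3 + 6*n^2 - 186*n + 144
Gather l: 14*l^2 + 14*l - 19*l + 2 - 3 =14*l^2 - 5*l - 1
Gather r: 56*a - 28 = 56*a - 28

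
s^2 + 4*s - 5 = (s - 1)*(s + 5)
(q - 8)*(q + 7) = q^2 - q - 56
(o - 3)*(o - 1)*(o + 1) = o^3 - 3*o^2 - o + 3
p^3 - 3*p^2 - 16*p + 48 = (p - 4)*(p - 3)*(p + 4)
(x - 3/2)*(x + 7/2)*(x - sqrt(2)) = x^3 - sqrt(2)*x^2 + 2*x^2 - 21*x/4 - 2*sqrt(2)*x + 21*sqrt(2)/4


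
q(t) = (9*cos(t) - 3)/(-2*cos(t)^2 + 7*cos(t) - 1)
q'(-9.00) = 0.19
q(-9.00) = 1.24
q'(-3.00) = 0.06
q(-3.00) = 1.20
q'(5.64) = 0.76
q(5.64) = 1.27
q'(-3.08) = 0.03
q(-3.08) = 1.20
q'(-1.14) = 3.71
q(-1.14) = 0.48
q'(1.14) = -3.71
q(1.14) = 0.48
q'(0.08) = -0.09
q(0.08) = 1.50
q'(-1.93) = 1.26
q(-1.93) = 1.66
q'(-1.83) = 1.84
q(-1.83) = 1.81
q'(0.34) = -0.38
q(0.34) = 1.44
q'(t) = (-4*sin(t)*cos(t) + 7*sin(t))*(9*cos(t) - 3)/(-2*cos(t)^2 + 7*cos(t) - 1)^2 - 9*sin(t)/(-2*cos(t)^2 + 7*cos(t) - 1)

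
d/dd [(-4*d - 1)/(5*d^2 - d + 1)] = (-20*d^2 + 4*d + (4*d + 1)*(10*d - 1) - 4)/(5*d^2 - d + 1)^2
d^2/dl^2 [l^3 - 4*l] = 6*l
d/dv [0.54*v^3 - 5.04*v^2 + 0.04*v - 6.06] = 1.62*v^2 - 10.08*v + 0.04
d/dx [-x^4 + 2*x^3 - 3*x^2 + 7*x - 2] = -4*x^3 + 6*x^2 - 6*x + 7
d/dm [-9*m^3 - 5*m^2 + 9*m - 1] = -27*m^2 - 10*m + 9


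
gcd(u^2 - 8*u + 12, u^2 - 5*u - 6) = u - 6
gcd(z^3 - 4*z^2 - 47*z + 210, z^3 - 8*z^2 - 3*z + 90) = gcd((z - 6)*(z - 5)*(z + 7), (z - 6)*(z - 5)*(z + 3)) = z^2 - 11*z + 30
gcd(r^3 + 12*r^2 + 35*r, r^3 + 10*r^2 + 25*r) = r^2 + 5*r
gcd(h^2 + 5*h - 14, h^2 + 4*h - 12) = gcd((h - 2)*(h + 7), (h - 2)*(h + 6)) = h - 2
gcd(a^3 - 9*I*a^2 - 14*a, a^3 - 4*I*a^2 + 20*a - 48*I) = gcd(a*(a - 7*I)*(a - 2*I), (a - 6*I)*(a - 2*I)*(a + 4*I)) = a - 2*I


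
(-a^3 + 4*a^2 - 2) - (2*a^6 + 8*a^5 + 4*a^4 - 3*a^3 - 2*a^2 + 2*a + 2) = -2*a^6 - 8*a^5 - 4*a^4 + 2*a^3 + 6*a^2 - 2*a - 4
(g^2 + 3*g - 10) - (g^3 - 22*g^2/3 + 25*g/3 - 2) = -g^3 + 25*g^2/3 - 16*g/3 - 8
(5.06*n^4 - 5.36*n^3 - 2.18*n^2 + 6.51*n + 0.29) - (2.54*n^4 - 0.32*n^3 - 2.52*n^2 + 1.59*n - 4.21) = 2.52*n^4 - 5.04*n^3 + 0.34*n^2 + 4.92*n + 4.5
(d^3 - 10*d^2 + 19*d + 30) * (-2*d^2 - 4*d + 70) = -2*d^5 + 16*d^4 + 72*d^3 - 836*d^2 + 1210*d + 2100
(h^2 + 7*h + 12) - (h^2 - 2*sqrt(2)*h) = 2*sqrt(2)*h + 7*h + 12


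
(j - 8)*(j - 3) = j^2 - 11*j + 24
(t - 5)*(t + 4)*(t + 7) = t^3 + 6*t^2 - 27*t - 140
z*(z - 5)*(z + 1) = z^3 - 4*z^2 - 5*z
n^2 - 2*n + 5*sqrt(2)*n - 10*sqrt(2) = (n - 2)*(n + 5*sqrt(2))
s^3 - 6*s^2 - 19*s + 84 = (s - 7)*(s - 3)*(s + 4)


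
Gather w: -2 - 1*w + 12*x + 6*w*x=w*(6*x - 1) + 12*x - 2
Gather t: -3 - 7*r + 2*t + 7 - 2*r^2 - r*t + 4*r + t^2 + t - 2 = -2*r^2 - 3*r + t^2 + t*(3 - r) + 2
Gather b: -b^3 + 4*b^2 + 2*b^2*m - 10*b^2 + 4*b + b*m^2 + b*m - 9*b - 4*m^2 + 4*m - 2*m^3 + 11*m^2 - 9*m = -b^3 + b^2*(2*m - 6) + b*(m^2 + m - 5) - 2*m^3 + 7*m^2 - 5*m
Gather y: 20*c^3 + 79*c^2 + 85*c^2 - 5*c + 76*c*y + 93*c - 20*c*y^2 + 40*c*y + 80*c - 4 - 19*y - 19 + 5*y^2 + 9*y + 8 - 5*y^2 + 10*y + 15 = 20*c^3 + 164*c^2 - 20*c*y^2 + 116*c*y + 168*c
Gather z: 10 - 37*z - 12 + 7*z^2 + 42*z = 7*z^2 + 5*z - 2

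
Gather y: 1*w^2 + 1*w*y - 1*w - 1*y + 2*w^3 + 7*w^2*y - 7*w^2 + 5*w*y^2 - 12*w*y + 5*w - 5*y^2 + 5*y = 2*w^3 - 6*w^2 + 4*w + y^2*(5*w - 5) + y*(7*w^2 - 11*w + 4)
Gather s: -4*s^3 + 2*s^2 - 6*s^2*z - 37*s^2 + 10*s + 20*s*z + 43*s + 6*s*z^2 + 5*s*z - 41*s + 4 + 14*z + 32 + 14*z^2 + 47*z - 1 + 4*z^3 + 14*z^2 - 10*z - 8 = -4*s^3 + s^2*(-6*z - 35) + s*(6*z^2 + 25*z + 12) + 4*z^3 + 28*z^2 + 51*z + 27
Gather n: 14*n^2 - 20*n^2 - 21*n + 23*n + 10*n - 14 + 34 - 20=-6*n^2 + 12*n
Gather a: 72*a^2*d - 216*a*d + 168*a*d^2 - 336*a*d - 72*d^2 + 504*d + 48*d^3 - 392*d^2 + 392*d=72*a^2*d + a*(168*d^2 - 552*d) + 48*d^3 - 464*d^2 + 896*d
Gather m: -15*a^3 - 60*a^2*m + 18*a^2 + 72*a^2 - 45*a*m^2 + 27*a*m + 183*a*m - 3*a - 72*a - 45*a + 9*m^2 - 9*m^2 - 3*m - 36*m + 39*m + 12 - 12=-15*a^3 + 90*a^2 - 45*a*m^2 - 120*a + m*(-60*a^2 + 210*a)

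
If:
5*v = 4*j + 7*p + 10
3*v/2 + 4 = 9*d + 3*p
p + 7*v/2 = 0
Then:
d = 4*v/3 + 4/9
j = 59*v/8 - 5/2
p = -7*v/2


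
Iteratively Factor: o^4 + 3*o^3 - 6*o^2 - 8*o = (o + 1)*(o^3 + 2*o^2 - 8*o) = o*(o + 1)*(o^2 + 2*o - 8) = o*(o - 2)*(o + 1)*(o + 4)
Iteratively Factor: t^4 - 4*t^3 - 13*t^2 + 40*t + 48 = (t + 1)*(t^3 - 5*t^2 - 8*t + 48) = (t - 4)*(t + 1)*(t^2 - t - 12) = (t - 4)^2*(t + 1)*(t + 3)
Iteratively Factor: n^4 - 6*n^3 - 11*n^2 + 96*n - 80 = (n - 5)*(n^3 - n^2 - 16*n + 16) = (n - 5)*(n - 4)*(n^2 + 3*n - 4) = (n - 5)*(n - 4)*(n - 1)*(n + 4)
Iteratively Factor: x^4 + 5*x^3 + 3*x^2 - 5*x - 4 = (x + 1)*(x^3 + 4*x^2 - x - 4) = (x + 1)^2*(x^2 + 3*x - 4) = (x - 1)*(x + 1)^2*(x + 4)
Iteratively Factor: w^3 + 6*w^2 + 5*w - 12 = (w + 3)*(w^2 + 3*w - 4) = (w - 1)*(w + 3)*(w + 4)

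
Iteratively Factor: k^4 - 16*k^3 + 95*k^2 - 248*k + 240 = (k - 3)*(k^3 - 13*k^2 + 56*k - 80) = (k - 4)*(k - 3)*(k^2 - 9*k + 20) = (k - 4)^2*(k - 3)*(k - 5)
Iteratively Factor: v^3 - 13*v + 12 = (v - 1)*(v^2 + v - 12) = (v - 3)*(v - 1)*(v + 4)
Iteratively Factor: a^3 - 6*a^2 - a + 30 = (a - 5)*(a^2 - a - 6) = (a - 5)*(a + 2)*(a - 3)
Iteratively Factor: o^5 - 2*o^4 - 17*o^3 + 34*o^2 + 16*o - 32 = (o + 4)*(o^4 - 6*o^3 + 7*o^2 + 6*o - 8) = (o - 2)*(o + 4)*(o^3 - 4*o^2 - o + 4) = (o - 4)*(o - 2)*(o + 4)*(o^2 - 1) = (o - 4)*(o - 2)*(o - 1)*(o + 4)*(o + 1)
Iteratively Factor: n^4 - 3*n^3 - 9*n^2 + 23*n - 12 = (n - 4)*(n^3 + n^2 - 5*n + 3) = (n - 4)*(n - 1)*(n^2 + 2*n - 3) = (n - 4)*(n - 1)*(n + 3)*(n - 1)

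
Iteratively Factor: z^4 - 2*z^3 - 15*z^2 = (z + 3)*(z^3 - 5*z^2) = (z - 5)*(z + 3)*(z^2) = z*(z - 5)*(z + 3)*(z)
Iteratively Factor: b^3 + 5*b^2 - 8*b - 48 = (b + 4)*(b^2 + b - 12) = (b + 4)^2*(b - 3)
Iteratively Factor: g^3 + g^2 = (g + 1)*(g^2) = g*(g + 1)*(g)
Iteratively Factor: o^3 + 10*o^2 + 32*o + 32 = (o + 4)*(o^2 + 6*o + 8) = (o + 2)*(o + 4)*(o + 4)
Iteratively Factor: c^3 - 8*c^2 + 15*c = (c - 3)*(c^2 - 5*c) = c*(c - 3)*(c - 5)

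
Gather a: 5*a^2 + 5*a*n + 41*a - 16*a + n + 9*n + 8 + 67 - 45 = 5*a^2 + a*(5*n + 25) + 10*n + 30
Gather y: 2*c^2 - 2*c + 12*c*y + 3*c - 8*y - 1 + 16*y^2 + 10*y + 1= 2*c^2 + c + 16*y^2 + y*(12*c + 2)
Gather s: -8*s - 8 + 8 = -8*s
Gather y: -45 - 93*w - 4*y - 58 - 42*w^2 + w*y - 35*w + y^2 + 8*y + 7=-42*w^2 - 128*w + y^2 + y*(w + 4) - 96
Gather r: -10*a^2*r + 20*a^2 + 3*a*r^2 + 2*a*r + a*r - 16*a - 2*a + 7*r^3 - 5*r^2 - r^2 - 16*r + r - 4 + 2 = 20*a^2 - 18*a + 7*r^3 + r^2*(3*a - 6) + r*(-10*a^2 + 3*a - 15) - 2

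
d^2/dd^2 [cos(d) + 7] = -cos(d)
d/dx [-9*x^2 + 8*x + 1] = 8 - 18*x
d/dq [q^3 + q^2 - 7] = q*(3*q + 2)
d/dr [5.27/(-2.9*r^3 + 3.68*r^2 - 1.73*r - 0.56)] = (45.849*r^2 - 38.7872*r + 9.1171)/(2.9*r^3 - 3.68*r^2 + 1.73*r + 0.56)^2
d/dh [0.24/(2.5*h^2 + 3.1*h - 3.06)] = (-1.2*h - 0.744)/(2.5*h^2 + 3.1*h - 3.06)^2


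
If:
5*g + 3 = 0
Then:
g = -3/5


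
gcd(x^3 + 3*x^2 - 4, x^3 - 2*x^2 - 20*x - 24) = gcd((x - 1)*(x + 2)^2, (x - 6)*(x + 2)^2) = x^2 + 4*x + 4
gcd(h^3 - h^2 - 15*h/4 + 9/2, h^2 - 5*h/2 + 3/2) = h - 3/2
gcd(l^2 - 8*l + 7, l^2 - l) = l - 1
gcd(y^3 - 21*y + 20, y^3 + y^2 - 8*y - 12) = 1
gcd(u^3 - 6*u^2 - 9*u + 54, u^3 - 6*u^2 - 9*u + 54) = u^3 - 6*u^2 - 9*u + 54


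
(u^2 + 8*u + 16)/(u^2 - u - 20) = (u + 4)/(u - 5)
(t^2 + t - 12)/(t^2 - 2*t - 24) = (t - 3)/(t - 6)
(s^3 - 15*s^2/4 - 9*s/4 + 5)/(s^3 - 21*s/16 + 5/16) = 4*(s - 4)/(4*s - 1)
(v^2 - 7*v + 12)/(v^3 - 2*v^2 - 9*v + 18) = (v - 4)/(v^2 + v - 6)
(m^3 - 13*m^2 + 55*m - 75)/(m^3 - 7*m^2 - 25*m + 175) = (m^2 - 8*m + 15)/(m^2 - 2*m - 35)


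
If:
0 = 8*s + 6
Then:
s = -3/4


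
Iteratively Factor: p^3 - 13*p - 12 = (p - 4)*(p^2 + 4*p + 3) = (p - 4)*(p + 1)*(p + 3)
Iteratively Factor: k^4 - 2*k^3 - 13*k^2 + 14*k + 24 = (k + 3)*(k^3 - 5*k^2 + 2*k + 8) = (k + 1)*(k + 3)*(k^2 - 6*k + 8) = (k - 4)*(k + 1)*(k + 3)*(k - 2)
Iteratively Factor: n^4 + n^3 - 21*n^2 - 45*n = (n - 5)*(n^3 + 6*n^2 + 9*n) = n*(n - 5)*(n^2 + 6*n + 9) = n*(n - 5)*(n + 3)*(n + 3)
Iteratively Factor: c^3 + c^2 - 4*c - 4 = (c + 1)*(c^2 - 4) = (c + 1)*(c + 2)*(c - 2)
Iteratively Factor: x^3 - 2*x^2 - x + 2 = (x - 2)*(x^2 - 1) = (x - 2)*(x - 1)*(x + 1)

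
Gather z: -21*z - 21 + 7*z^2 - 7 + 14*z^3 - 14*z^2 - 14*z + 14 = 14*z^3 - 7*z^2 - 35*z - 14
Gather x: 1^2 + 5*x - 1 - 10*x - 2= -5*x - 2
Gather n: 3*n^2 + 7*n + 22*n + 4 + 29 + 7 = 3*n^2 + 29*n + 40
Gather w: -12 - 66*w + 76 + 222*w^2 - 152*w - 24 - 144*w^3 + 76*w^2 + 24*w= -144*w^3 + 298*w^2 - 194*w + 40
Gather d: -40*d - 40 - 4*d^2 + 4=-4*d^2 - 40*d - 36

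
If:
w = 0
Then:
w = 0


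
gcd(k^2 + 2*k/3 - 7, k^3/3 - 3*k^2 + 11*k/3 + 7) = 1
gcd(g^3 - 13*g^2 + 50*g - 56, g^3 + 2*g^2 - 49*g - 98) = g - 7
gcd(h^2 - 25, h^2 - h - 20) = h - 5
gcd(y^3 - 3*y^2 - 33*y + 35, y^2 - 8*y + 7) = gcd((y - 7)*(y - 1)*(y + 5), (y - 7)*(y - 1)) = y^2 - 8*y + 7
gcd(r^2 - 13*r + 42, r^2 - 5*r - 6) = r - 6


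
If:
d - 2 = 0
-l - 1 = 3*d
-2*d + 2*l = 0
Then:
No Solution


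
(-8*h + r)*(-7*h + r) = 56*h^2 - 15*h*r + r^2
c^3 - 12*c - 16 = (c - 4)*(c + 2)^2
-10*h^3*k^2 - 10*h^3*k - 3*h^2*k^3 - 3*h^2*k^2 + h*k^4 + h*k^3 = k*(-5*h + k)*(2*h + k)*(h*k + h)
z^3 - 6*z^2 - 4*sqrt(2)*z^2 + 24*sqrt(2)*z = z*(z - 6)*(z - 4*sqrt(2))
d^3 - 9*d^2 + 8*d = d*(d - 8)*(d - 1)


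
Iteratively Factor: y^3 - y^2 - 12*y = (y - 4)*(y^2 + 3*y) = (y - 4)*(y + 3)*(y)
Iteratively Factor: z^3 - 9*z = (z - 3)*(z^2 + 3*z) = (z - 3)*(z + 3)*(z)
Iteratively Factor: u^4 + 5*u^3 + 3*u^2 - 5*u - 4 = (u + 1)*(u^3 + 4*u^2 - u - 4) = (u - 1)*(u + 1)*(u^2 + 5*u + 4) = (u - 1)*(u + 1)^2*(u + 4)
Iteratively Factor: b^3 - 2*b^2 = (b)*(b^2 - 2*b) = b*(b - 2)*(b)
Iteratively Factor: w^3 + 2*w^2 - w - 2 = (w + 1)*(w^2 + w - 2) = (w + 1)*(w + 2)*(w - 1)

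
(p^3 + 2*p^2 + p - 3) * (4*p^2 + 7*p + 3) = 4*p^5 + 15*p^4 + 21*p^3 + p^2 - 18*p - 9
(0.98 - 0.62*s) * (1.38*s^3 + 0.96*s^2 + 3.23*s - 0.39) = -0.8556*s^4 + 0.7572*s^3 - 1.0618*s^2 + 3.4072*s - 0.3822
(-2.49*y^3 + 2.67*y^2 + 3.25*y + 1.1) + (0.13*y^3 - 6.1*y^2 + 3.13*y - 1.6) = -2.36*y^3 - 3.43*y^2 + 6.38*y - 0.5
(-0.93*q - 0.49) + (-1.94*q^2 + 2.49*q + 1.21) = -1.94*q^2 + 1.56*q + 0.72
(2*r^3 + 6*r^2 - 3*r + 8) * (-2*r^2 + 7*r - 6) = -4*r^5 + 2*r^4 + 36*r^3 - 73*r^2 + 74*r - 48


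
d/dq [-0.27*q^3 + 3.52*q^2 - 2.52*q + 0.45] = -0.81*q^2 + 7.04*q - 2.52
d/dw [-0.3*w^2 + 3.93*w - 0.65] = 3.93 - 0.6*w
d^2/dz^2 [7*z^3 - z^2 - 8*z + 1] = 42*z - 2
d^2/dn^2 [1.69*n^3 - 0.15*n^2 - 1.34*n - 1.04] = 10.14*n - 0.3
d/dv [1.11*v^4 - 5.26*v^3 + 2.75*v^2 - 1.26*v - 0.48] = 4.44*v^3 - 15.78*v^2 + 5.5*v - 1.26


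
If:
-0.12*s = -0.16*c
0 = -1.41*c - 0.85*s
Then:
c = 0.00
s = 0.00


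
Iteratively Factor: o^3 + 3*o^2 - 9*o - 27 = (o + 3)*(o^2 - 9) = (o + 3)^2*(o - 3)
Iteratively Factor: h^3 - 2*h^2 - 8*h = (h + 2)*(h^2 - 4*h) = h*(h + 2)*(h - 4)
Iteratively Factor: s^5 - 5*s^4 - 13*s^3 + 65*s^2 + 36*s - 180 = (s - 3)*(s^4 - 2*s^3 - 19*s^2 + 8*s + 60) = (s - 3)*(s - 2)*(s^3 - 19*s - 30) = (s - 5)*(s - 3)*(s - 2)*(s^2 + 5*s + 6) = (s - 5)*(s - 3)*(s - 2)*(s + 3)*(s + 2)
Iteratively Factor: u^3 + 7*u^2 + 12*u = (u + 4)*(u^2 + 3*u) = (u + 3)*(u + 4)*(u)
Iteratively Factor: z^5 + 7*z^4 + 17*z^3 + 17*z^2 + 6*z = (z + 1)*(z^4 + 6*z^3 + 11*z^2 + 6*z) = (z + 1)^2*(z^3 + 5*z^2 + 6*z) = (z + 1)^2*(z + 2)*(z^2 + 3*z) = (z + 1)^2*(z + 2)*(z + 3)*(z)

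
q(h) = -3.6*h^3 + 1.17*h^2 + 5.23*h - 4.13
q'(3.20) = -97.87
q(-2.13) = 24.83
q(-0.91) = -5.21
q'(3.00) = -84.95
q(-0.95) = -4.96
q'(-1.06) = -9.39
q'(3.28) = -103.29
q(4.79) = -347.88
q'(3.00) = -84.95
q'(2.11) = -37.92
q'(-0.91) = -5.84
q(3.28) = -101.42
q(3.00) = -75.11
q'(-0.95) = -6.74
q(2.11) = -21.70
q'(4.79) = -231.36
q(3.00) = -75.11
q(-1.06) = -4.07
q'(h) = -10.8*h^2 + 2.34*h + 5.23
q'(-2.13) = -48.75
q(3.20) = -93.38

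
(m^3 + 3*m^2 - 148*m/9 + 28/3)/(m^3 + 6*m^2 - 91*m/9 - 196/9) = (3*m^2 + 16*m - 12)/(3*m^2 + 25*m + 28)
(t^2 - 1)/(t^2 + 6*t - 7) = (t + 1)/(t + 7)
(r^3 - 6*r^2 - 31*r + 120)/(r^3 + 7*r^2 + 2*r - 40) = (r^2 - 11*r + 24)/(r^2 + 2*r - 8)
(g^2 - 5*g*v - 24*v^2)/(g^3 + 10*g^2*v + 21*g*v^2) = (g - 8*v)/(g*(g + 7*v))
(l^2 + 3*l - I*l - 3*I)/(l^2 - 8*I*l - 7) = (l + 3)/(l - 7*I)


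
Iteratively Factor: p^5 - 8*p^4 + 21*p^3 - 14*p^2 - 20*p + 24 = (p - 2)*(p^4 - 6*p^3 + 9*p^2 + 4*p - 12) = (p - 2)*(p + 1)*(p^3 - 7*p^2 + 16*p - 12) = (p - 3)*(p - 2)*(p + 1)*(p^2 - 4*p + 4) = (p - 3)*(p - 2)^2*(p + 1)*(p - 2)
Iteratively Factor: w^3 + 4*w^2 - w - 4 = (w + 4)*(w^2 - 1) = (w + 1)*(w + 4)*(w - 1)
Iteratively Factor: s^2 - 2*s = (s - 2)*(s)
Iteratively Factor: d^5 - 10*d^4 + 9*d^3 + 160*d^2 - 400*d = (d)*(d^4 - 10*d^3 + 9*d^2 + 160*d - 400) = d*(d - 4)*(d^3 - 6*d^2 - 15*d + 100) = d*(d - 5)*(d - 4)*(d^2 - d - 20) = d*(d - 5)*(d - 4)*(d + 4)*(d - 5)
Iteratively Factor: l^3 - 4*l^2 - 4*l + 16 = (l + 2)*(l^2 - 6*l + 8) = (l - 2)*(l + 2)*(l - 4)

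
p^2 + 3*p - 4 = (p - 1)*(p + 4)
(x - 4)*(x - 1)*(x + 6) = x^3 + x^2 - 26*x + 24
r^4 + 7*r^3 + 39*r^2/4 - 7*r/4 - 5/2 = (r - 1/2)*(r + 1/2)*(r + 2)*(r + 5)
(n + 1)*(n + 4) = n^2 + 5*n + 4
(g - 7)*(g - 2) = g^2 - 9*g + 14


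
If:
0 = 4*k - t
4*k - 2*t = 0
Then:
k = 0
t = 0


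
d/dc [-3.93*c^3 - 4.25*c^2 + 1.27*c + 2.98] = -11.79*c^2 - 8.5*c + 1.27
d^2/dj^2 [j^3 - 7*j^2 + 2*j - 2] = 6*j - 14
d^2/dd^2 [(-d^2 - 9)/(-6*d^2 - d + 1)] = 4*(-3*d^3 + 495*d^2 + 81*d + 32)/(216*d^6 + 108*d^5 - 90*d^4 - 35*d^3 + 15*d^2 + 3*d - 1)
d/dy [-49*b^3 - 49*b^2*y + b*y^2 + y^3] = -49*b^2 + 2*b*y + 3*y^2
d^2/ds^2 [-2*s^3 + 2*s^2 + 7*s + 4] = 4 - 12*s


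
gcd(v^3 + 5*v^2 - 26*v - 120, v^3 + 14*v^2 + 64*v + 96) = v^2 + 10*v + 24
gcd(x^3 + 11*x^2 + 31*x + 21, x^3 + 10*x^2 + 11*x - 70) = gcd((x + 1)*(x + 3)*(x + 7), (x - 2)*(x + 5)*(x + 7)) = x + 7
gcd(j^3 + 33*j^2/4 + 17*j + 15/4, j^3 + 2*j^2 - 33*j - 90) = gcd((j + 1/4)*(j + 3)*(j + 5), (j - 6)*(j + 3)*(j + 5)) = j^2 + 8*j + 15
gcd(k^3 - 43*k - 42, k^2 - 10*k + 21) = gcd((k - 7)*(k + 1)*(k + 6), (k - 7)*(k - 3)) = k - 7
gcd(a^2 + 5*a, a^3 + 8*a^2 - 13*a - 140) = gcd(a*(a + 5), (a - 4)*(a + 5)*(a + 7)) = a + 5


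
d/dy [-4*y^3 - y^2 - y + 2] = -12*y^2 - 2*y - 1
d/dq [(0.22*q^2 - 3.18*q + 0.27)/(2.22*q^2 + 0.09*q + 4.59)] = (7.0794*q^2 + 0.8208*q - 14.6205)/(4.9284*q^4 + 0.3996*q^3 + 20.3877*q^2 + 0.8262*q + 21.0681)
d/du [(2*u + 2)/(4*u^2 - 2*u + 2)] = (2*u^2 - u - (u + 1)*(4*u - 1) + 1)/(2*u^2 - u + 1)^2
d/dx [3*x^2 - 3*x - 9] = 6*x - 3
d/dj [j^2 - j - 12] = 2*j - 1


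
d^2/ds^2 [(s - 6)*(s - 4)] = 2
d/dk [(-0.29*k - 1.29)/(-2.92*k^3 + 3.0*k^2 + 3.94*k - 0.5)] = (-1.6936*k^3 - 10.4304*k^2 + 7.74*k + 5.2276)/(8.5264*k^6 - 17.52*k^5 - 14.0096*k^4 + 26.56*k^3 + 12.5236*k^2 - 3.94*k + 0.25)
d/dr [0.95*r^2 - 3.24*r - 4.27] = 1.9*r - 3.24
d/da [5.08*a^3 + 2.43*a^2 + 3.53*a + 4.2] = 15.24*a^2 + 4.86*a + 3.53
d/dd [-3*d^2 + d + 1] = 1 - 6*d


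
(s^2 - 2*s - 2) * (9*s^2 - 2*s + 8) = 9*s^4 - 20*s^3 - 6*s^2 - 12*s - 16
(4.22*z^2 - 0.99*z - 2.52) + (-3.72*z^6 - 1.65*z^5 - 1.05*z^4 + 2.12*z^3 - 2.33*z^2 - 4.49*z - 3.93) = -3.72*z^6 - 1.65*z^5 - 1.05*z^4 + 2.12*z^3 + 1.89*z^2 - 5.48*z - 6.45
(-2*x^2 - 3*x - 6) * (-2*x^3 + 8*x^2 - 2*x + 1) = 4*x^5 - 10*x^4 - 8*x^3 - 44*x^2 + 9*x - 6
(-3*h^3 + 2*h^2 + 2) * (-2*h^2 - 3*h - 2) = 6*h^5 + 5*h^4 - 8*h^2 - 6*h - 4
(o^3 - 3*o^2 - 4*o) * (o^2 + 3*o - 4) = o^5 - 17*o^3 + 16*o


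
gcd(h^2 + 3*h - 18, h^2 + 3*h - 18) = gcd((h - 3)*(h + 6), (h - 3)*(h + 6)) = h^2 + 3*h - 18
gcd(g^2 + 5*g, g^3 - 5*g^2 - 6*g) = g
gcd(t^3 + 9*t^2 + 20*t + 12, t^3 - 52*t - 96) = t^2 + 8*t + 12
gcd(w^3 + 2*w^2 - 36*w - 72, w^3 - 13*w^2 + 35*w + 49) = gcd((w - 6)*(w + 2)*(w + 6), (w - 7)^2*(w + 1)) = 1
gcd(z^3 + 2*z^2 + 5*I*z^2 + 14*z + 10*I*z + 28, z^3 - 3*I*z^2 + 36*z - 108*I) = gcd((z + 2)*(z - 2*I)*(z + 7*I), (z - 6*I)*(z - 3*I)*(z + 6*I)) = 1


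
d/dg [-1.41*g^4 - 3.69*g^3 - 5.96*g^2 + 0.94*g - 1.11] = -5.64*g^3 - 11.07*g^2 - 11.92*g + 0.94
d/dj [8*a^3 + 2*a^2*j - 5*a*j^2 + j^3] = 2*a^2 - 10*a*j + 3*j^2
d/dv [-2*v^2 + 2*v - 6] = 2 - 4*v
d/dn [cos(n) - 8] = -sin(n)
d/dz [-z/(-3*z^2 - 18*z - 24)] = (8 - z^2)/(3*(z^4 + 12*z^3 + 52*z^2 + 96*z + 64))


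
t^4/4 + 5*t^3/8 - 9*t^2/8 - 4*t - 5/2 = (t/2 + 1/2)*(t/2 + 1)*(t - 5/2)*(t + 2)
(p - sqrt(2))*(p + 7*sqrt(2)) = p^2 + 6*sqrt(2)*p - 14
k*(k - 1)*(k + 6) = k^3 + 5*k^2 - 6*k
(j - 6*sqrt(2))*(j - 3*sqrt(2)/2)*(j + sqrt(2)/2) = j^3 - 7*sqrt(2)*j^2 + 21*j/2 + 9*sqrt(2)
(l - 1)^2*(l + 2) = l^3 - 3*l + 2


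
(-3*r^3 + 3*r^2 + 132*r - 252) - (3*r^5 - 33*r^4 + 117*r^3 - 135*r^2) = -3*r^5 + 33*r^4 - 120*r^3 + 138*r^2 + 132*r - 252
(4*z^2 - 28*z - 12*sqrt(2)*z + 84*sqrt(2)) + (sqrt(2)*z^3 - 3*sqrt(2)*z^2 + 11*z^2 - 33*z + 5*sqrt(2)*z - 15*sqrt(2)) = sqrt(2)*z^3 - 3*sqrt(2)*z^2 + 15*z^2 - 61*z - 7*sqrt(2)*z + 69*sqrt(2)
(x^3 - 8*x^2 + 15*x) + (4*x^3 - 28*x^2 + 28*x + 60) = 5*x^3 - 36*x^2 + 43*x + 60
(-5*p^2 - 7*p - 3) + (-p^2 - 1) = -6*p^2 - 7*p - 4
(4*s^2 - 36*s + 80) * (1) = 4*s^2 - 36*s + 80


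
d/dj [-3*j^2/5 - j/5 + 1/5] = -6*j/5 - 1/5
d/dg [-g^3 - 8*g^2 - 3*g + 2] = -3*g^2 - 16*g - 3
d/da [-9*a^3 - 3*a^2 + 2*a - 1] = -27*a^2 - 6*a + 2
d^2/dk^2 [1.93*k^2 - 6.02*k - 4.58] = 3.86000000000000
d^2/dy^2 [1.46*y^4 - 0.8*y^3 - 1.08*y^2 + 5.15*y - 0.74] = 17.52*y^2 - 4.8*y - 2.16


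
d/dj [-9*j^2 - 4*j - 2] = -18*j - 4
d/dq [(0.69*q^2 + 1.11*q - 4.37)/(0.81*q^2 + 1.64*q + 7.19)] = (0.2325*q^2 + 17.0016*q + 15.1477)/(0.6561*q^4 + 2.6568*q^3 + 14.3374*q^2 + 23.5832*q + 51.6961)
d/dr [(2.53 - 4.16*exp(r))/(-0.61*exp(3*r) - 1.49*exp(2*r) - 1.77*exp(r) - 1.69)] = (-5.0752*exp(3*r) - 1.5685*exp(2*r) + 7.5394*exp(r) + 11.5085)*exp(r)/(0.3721*exp(6*r) + 1.8178*exp(5*r) + 4.3795*exp(4*r) + 7.3364*exp(3*r) + 8.1691*exp(2*r) + 5.9826*exp(r) + 2.8561)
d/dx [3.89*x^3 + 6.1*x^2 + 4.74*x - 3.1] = 11.67*x^2 + 12.2*x + 4.74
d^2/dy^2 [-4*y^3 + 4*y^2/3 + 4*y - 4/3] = 8/3 - 24*y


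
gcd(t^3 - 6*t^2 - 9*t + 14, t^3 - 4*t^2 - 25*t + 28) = t^2 - 8*t + 7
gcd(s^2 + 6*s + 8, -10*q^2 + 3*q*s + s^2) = 1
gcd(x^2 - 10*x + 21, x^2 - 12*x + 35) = x - 7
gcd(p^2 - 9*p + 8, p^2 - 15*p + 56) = p - 8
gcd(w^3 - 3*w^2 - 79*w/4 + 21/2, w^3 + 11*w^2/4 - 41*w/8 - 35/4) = w + 7/2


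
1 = 1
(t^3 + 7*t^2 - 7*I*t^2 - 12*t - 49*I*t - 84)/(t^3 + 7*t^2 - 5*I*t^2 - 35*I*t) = (t^2 - 7*I*t - 12)/(t*(t - 5*I))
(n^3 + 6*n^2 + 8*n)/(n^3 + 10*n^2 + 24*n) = (n + 2)/(n + 6)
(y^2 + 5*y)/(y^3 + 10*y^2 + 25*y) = 1/(y + 5)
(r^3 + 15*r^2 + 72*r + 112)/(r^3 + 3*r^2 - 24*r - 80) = (r + 7)/(r - 5)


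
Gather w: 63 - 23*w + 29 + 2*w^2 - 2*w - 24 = 2*w^2 - 25*w + 68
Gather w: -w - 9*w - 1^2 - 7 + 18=10 - 10*w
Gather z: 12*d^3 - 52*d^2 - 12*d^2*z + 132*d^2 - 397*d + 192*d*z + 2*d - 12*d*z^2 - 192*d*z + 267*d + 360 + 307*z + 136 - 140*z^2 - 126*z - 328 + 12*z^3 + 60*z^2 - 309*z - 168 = 12*d^3 + 80*d^2 - 128*d + 12*z^3 + z^2*(-12*d - 80) + z*(-12*d^2 - 128)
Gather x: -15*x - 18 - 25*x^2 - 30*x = -25*x^2 - 45*x - 18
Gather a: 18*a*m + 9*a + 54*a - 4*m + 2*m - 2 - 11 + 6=a*(18*m + 63) - 2*m - 7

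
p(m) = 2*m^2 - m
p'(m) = 4*m - 1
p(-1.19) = 4.02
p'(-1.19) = -5.76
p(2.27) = 8.04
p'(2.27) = 8.08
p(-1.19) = 4.02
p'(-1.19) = -5.76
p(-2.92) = 19.97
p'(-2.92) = -12.68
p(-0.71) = 1.72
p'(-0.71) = -3.84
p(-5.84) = 74.05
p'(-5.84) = -24.36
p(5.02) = 45.38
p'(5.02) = 19.08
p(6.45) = 76.76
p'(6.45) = 24.80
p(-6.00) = 78.00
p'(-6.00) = -25.00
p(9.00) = 153.00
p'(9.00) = 35.00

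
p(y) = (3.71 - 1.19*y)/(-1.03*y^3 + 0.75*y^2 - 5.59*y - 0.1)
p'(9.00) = -0.00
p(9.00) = 0.01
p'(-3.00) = 0.08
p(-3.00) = 0.14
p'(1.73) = 0.21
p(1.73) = -0.13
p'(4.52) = 0.00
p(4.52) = 0.02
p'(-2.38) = 0.14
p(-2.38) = 0.21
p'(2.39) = 0.08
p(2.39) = -0.04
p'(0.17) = 18.96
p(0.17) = -3.39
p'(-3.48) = 0.06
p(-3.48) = 0.11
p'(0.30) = 6.70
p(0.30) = -1.93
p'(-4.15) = 0.04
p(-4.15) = 0.08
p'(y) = (3.71 - 1.19*y)*(3.09*y^2 - 1.5*y + 5.59)/(-1.03*y^3 + 0.75*y^2 - 5.59*y - 0.1)^2 - 1.19/(-1.03*y^3 + 0.75*y^2 - 5.59*y - 0.1) = (-2.4514*y^3 + 12.3564*y^2 - 5.565*y + 20.8579)/(1.0609*y^6 - 1.545*y^5 + 12.0779*y^4 - 8.179*y^3 + 31.0981*y^2 + 1.118*y + 0.01)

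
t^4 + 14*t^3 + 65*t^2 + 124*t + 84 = (t + 2)^2*(t + 3)*(t + 7)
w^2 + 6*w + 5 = (w + 1)*(w + 5)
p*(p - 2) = p^2 - 2*p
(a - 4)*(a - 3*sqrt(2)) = a^2 - 3*sqrt(2)*a - 4*a + 12*sqrt(2)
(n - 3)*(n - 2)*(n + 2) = n^3 - 3*n^2 - 4*n + 12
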